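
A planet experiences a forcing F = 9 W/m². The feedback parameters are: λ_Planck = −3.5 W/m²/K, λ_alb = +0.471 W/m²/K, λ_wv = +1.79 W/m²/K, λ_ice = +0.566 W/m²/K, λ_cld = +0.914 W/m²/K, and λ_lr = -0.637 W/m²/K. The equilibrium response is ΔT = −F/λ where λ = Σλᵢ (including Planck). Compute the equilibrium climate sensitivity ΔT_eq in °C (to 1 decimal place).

Net feedback parameter λ = (−3.5) + (+0.471) + (+1.79) + (+0.566) + (+0.914) + (-0.637) = -0.396 W/m²/K.
ΔT = −F/λ = −9/(-0.396) = 22.7 °C.

22.7 °C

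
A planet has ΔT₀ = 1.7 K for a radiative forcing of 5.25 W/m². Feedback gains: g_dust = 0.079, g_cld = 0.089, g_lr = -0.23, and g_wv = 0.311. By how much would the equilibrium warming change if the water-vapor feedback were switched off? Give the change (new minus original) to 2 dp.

-0.66 K

Original: g = 0.249, ΔT = 1.7/(1−0.249) = 2.2636 K.
Without water-vapor: g' = -0.062, ΔT' = 1.7/(1+0.062) = 1.6008 K.
Change = 1.6008 − 2.2636 = -0.66 K.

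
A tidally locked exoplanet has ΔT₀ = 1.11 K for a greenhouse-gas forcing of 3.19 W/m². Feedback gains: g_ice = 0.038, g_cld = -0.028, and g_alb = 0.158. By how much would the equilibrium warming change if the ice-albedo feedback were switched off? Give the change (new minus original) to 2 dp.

Original: g = 0.168, ΔT = 1.11/(1−0.168) = 1.3341 K.
Without ice-albedo: g' = 0.13, ΔT' = 1.11/(1−0.13) = 1.2759 K.
Change = 1.2759 − 1.3341 = -0.06 K.

-0.06 K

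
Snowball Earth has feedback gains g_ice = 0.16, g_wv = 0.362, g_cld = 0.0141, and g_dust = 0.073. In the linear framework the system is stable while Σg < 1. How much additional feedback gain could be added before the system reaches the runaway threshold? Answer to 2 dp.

0.39

Current total gain = 0.16 + 0.362 + 0.0141 + 0.073 = 0.6091.
Margin to runaway = 1 − 0.6091 = 0.39.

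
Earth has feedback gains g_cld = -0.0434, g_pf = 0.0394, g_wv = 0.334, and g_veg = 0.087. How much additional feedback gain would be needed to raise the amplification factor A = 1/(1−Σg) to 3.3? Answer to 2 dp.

Current total gain = 0.417.
Target gain for A = 3.3: g* = 1 − 1/3.3 = 0.697.
Additional gain needed = 0.697 − 0.417 = 0.28.

0.28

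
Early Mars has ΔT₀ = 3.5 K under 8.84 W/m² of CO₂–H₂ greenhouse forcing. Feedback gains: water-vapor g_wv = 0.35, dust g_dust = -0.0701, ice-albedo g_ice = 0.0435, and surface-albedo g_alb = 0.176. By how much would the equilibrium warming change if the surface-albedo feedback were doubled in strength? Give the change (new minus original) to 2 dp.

Original: g = 0.4994, ΔT = 3.5/(1−0.4994) = 6.9916 K.
With doubled surface-albedo: g' = 0.6754, ΔT' = 3.5/(1−0.6754) = 10.7825 K.
Change = 10.7825 − 6.9916 = 3.79 K.

3.79 K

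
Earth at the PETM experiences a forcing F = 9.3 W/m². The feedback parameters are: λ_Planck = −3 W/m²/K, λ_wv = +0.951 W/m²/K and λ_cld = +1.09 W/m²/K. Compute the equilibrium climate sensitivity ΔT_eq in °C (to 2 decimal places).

9.70 °C

Net feedback parameter λ = (−3) + (+0.951) + (+1.09) = -0.959 W/m²/K.
ΔT = −F/λ = −9.3/(-0.959) = 9.70 °C.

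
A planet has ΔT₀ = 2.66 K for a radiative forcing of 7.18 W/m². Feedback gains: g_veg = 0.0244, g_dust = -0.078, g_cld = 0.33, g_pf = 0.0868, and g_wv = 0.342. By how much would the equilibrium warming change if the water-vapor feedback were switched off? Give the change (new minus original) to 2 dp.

-4.85 K

Original: g = 0.7052, ΔT = 2.66/(1−0.7052) = 9.0231 K.
Without water-vapor: g' = 0.3632, ΔT' = 2.66/(1−0.3632) = 4.1771 K.
Change = 4.1771 − 9.0231 = -4.85 K.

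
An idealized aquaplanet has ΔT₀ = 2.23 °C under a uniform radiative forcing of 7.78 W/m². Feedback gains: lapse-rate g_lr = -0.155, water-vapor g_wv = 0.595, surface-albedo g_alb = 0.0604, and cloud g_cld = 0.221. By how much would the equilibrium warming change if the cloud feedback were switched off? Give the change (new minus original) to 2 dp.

Original: g = 0.7214, ΔT = 2.23/(1−0.7214) = 8.0043 °C.
Without cloud: g' = 0.5004, ΔT' = 2.23/(1−0.5004) = 4.4636 °C.
Change = 4.4636 − 8.0043 = -3.54 °C.

-3.54 °C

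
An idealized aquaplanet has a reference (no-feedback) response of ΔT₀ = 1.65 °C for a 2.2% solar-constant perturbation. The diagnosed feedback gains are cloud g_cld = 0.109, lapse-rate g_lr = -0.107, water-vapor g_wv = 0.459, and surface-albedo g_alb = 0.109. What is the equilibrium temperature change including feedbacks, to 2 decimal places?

3.84 °C

Total gain g = 0.109 − 0.107 + 0.459 + 0.109 = 0.57.
Amplification A = 1/(1 − 0.57) = 2.326.
ΔT = 1.65 × 2.326 = 3.84 °C.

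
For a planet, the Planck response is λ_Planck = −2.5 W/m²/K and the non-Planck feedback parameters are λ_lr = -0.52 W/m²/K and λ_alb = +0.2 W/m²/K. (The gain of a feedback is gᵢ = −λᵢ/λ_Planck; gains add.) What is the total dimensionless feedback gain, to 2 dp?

Convert to gains: g_lr = -0.52/2.5 = -0.208; g_alb = 0.2/2.5 = 0.08.
Total gain g = -0.128.

-0.13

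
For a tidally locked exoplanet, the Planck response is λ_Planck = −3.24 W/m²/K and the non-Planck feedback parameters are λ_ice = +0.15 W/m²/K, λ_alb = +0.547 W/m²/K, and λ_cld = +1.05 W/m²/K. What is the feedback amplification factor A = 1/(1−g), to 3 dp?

Convert to gains: g_ice = 0.15/3.24 = 0.0463; g_alb = 0.547/3.24 = 0.1688; g_cld = 1.05/3.24 = 0.3241.
Total gain g = 0.5392.
A = 1/(1 − 0.5392) = 2.170.

2.170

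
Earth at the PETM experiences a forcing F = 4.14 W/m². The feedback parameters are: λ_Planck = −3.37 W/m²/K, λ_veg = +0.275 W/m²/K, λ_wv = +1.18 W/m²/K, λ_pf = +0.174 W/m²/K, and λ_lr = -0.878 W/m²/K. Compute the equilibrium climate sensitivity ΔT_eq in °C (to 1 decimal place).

1.6 °C

Net feedback parameter λ = (−3.37) + (+0.275) + (+1.18) + (+0.174) + (-0.878) = -2.619 W/m²/K.
ΔT = −F/λ = −4.14/(-2.619) = 1.6 °C.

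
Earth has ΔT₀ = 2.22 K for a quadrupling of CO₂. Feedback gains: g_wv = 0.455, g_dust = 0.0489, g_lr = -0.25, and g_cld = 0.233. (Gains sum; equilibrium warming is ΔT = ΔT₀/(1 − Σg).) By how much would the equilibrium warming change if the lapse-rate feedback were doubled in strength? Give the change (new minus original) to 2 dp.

-1.42 K

Original: g = 0.4869, ΔT = 2.22/(1−0.4869) = 4.3266 K.
With doubled lapse-rate: g' = 0.2369, ΔT' = 2.22/(1−0.2369) = 2.9092 K.
Change = 2.9092 − 4.3266 = -1.42 K.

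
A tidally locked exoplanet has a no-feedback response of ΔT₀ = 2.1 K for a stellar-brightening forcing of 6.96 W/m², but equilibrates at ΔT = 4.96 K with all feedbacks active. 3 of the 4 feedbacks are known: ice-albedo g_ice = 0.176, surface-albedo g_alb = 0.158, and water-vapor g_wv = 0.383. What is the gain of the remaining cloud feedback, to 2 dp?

-0.14

Amplification A = ΔT/ΔT₀ = 4.96/2.1 = 2.362.
Total gain g = 1 − 1/A = 1 − 1/2.362 = 0.5766.
Known gains sum to 0.176 + 0.158 + 0.383 = 0.717.
g_cld = 0.5766 − 0.717 = -0.14.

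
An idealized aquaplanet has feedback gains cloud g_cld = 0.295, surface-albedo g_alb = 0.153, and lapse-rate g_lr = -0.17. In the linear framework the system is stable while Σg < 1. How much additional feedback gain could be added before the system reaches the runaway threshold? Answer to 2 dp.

Current total gain = 0.295 + 0.153 − 0.17 = 0.278.
Margin to runaway = 1 − 0.278 = 0.72.

0.72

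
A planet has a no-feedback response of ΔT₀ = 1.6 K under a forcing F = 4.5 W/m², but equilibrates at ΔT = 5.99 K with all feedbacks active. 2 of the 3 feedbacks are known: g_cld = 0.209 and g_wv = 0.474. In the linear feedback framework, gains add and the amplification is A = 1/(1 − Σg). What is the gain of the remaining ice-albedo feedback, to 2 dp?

0.05

Amplification A = ΔT/ΔT₀ = 5.99/1.6 = 3.744.
Total gain g = 1 − 1/A = 1 − 1/3.744 = 0.7329.
Known gains sum to 0.209 + 0.474 = 0.683.
g_ice = 0.7329 − 0.683 = 0.05.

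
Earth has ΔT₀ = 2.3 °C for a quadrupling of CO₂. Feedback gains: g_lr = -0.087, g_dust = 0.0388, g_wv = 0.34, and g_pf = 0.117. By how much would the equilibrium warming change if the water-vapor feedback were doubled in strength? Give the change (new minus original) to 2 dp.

Original: g = 0.4088, ΔT = 2.3/(1−0.4088) = 3.8904 °C.
With doubled water-vapor: g' = 0.7488, ΔT' = 2.3/(1−0.7488) = 9.1561 °C.
Change = 9.1561 − 3.8904 = 5.27 °C.

5.27 °C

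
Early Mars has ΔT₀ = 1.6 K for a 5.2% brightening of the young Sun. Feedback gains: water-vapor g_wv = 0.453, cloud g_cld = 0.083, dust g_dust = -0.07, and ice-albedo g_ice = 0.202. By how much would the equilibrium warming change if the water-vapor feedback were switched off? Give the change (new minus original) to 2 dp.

-2.78 K

Original: g = 0.668, ΔT = 1.6/(1−0.668) = 4.8193 K.
Without water-vapor: g' = 0.215, ΔT' = 1.6/(1−0.215) = 2.0382 K.
Change = 2.0382 − 4.8193 = -2.78 K.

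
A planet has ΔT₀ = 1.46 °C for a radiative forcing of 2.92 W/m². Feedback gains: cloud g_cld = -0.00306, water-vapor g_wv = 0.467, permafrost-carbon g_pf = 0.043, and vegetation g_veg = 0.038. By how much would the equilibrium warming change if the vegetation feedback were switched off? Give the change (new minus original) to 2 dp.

Original: g = 0.54494, ΔT = 1.46/(1−0.54494) = 3.2084 °C.
Without vegetation: g' = 0.50694, ΔT' = 1.46/(1−0.50694) = 2.9611 °C.
Change = 2.9611 − 3.2084 = -0.25 °C.

-0.25 °C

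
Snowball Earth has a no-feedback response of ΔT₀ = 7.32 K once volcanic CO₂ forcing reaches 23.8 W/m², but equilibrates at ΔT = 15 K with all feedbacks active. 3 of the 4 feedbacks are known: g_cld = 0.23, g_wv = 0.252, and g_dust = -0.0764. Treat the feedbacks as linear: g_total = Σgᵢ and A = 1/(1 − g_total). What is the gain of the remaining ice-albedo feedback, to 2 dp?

Amplification A = ΔT/ΔT₀ = 15/7.32 = 2.049.
Total gain g = 1 − 1/A = 1 − 1/2.049 = 0.512.
Known gains sum to 0.23 + 0.252 − 0.0764 = 0.4056.
g_ice = 0.512 − 0.4056 = 0.11.

0.11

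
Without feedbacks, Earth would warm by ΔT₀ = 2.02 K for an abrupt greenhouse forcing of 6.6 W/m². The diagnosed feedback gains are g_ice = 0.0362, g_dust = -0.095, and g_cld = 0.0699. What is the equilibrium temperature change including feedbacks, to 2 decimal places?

2.04 K

Total gain g = 0.0362 − 0.095 + 0.0699 = 0.0111.
Amplification A = 1/(1 − 0.0111) = 1.011.
ΔT = 2.02 × 1.011 = 2.04 K.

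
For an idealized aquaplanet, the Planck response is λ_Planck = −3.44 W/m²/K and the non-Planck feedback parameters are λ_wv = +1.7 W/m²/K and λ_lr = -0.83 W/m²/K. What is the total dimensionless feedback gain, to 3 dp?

Convert to gains: g_wv = 1.7/3.44 = 0.4942; g_lr = -0.83/3.44 = -0.2413.
Total gain g = 0.2529.

0.253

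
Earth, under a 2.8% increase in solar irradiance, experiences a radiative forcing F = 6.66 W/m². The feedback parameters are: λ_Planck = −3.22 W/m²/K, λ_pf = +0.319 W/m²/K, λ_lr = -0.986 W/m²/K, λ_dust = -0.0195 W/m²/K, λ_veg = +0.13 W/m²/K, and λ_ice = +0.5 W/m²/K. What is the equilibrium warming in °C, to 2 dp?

Net feedback parameter λ = (−3.22) + (+0.319) + (-0.986) + (-0.0195) + (+0.13) + (+0.5) = -3.2765 W/m²/K.
ΔT = −F/λ = −6.66/(-3.2765) = 2.03 °C.

2.03 °C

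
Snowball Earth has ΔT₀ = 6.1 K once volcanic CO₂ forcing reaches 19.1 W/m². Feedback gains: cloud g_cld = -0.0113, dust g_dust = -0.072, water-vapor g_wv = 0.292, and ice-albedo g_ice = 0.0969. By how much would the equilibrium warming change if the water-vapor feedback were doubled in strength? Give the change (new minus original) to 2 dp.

6.37 K

Original: g = 0.3056, ΔT = 6.1/(1−0.3056) = 8.7846 K.
With doubled water-vapor: g' = 0.5976, ΔT' = 6.1/(1−0.5976) = 15.1590 K.
Change = 15.1590 − 8.7846 = 6.37 K.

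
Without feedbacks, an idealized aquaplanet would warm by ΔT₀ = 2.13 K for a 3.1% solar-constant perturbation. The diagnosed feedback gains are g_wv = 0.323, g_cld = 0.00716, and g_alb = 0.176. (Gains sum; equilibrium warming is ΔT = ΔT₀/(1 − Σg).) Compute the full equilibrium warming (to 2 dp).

4.31 K

Total gain g = 0.323 + 0.00716 + 0.176 = 0.50616.
Amplification A = 1/(1 − 0.50616) = 2.025.
ΔT = 2.13 × 2.025 = 4.31 K.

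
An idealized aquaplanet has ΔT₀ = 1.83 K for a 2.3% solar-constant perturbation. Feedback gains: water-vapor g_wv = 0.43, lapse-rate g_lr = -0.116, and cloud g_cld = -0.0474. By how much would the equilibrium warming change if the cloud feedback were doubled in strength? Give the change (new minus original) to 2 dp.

-0.15 K

Original: g = 0.2666, ΔT = 1.83/(1−0.2666) = 2.4952 K.
With doubled cloud: g' = 0.2192, ΔT' = 1.83/(1−0.2192) = 2.3438 K.
Change = 2.3438 − 2.4952 = -0.15 K.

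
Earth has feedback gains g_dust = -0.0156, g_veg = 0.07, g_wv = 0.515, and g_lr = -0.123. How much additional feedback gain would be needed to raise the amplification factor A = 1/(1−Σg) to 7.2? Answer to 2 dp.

0.41

Current total gain = 0.4464.
Target gain for A = 7.2: g* = 1 − 1/7.2 = 0.8611.
Additional gain needed = 0.8611 − 0.4464 = 0.41.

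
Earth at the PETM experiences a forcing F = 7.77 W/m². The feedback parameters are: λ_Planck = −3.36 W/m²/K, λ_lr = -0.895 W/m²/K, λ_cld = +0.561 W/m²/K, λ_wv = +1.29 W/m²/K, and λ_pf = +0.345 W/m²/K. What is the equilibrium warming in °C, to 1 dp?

Net feedback parameter λ = (−3.36) + (-0.895) + (+0.561) + (+1.29) + (+0.345) = -2.059 W/m²/K.
ΔT = −F/λ = −7.77/(-2.059) = 3.8 °C.

3.8 °C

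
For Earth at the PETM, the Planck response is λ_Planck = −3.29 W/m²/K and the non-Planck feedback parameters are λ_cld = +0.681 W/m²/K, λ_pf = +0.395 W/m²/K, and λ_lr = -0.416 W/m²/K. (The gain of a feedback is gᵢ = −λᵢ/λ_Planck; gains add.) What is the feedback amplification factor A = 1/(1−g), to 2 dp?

1.25

Convert to gains: g_cld = 0.681/3.29 = 0.207; g_pf = 0.395/3.29 = 0.1201; g_lr = -0.416/3.29 = -0.1264.
Total gain g = 0.2007.
A = 1/(1 − 0.2007) = 1.25.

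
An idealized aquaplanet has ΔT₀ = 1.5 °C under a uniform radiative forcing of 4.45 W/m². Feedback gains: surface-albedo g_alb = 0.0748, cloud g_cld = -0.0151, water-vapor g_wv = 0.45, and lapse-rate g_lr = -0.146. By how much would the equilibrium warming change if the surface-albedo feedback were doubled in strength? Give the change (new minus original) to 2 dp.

0.31 °C

Original: g = 0.3637, ΔT = 1.5/(1−0.3637) = 2.3574 °C.
With doubled surface-albedo: g' = 0.4385, ΔT' = 1.5/(1−0.4385) = 2.6714 °C.
Change = 2.6714 − 2.3574 = 0.31 °C.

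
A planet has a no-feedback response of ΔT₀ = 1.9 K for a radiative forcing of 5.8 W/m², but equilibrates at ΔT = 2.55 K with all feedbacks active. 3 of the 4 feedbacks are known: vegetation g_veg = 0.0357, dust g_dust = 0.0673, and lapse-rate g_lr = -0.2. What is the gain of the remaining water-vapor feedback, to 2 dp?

Amplification A = ΔT/ΔT₀ = 2.55/1.9 = 1.342.
Total gain g = 1 − 1/A = 1 − 1/1.342 = 0.2548.
Known gains sum to 0.0357 + 0.0673 − 0.2 = -0.097.
g_wv = 0.2548 + 0.097 = 0.35.

0.35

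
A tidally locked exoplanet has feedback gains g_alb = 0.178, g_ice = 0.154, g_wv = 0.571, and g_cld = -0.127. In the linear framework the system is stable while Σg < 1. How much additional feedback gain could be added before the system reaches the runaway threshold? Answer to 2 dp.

0.22

Current total gain = 0.178 + 0.154 + 0.571 − 0.127 = 0.776.
Margin to runaway = 1 − 0.776 = 0.22.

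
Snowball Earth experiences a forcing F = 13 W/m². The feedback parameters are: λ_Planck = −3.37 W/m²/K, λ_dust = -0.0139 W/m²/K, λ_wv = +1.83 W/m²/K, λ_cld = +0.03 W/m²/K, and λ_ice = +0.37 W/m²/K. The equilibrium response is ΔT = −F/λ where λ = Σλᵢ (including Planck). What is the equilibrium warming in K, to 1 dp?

11.3 K

Net feedback parameter λ = (−3.37) + (-0.0139) + (+1.83) + (+0.03) + (+0.37) = -1.1539 W/m²/K.
ΔT = −F/λ = −13/(-1.1539) = 11.3 K.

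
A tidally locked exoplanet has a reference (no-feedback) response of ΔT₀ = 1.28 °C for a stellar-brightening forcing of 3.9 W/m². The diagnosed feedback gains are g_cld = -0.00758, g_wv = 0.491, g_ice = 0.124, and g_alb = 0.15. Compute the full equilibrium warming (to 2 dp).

Total gain g = -0.00758 + 0.491 + 0.124 + 0.15 = 0.75742.
Amplification A = 1/(1 − 0.75742) = 4.122.
ΔT = 1.28 × 4.122 = 5.28 °C.

5.28 °C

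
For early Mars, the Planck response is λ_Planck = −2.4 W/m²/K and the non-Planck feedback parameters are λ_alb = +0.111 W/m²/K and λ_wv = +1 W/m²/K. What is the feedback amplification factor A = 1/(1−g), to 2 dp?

Convert to gains: g_alb = 0.111/2.4 = 0.04625; g_wv = 1/2.4 = 0.4167.
Total gain g = 0.46295.
A = 1/(1 − 0.46295) = 1.86.

1.86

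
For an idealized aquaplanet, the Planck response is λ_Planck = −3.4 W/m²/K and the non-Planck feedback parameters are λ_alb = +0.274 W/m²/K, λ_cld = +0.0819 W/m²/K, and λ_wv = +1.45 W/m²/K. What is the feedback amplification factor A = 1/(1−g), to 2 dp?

Convert to gains: g_alb = 0.274/3.4 = 0.08059; g_cld = 0.0819/3.4 = 0.02409; g_wv = 1.45/3.4 = 0.4265.
Total gain g = 0.53118.
A = 1/(1 − 0.53118) = 2.13.

2.13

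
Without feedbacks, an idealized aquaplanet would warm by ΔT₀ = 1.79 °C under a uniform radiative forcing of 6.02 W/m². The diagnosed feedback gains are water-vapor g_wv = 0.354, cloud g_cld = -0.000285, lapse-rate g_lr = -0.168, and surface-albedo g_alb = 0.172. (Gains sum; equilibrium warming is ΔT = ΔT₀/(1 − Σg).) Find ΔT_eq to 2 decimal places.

2.79 °C

Total gain g = 0.354 − 0.000285 − 0.168 + 0.172 = 0.357715.
Amplification A = 1/(1 − 0.357715) = 1.557.
ΔT = 1.79 × 1.557 = 2.79 °C.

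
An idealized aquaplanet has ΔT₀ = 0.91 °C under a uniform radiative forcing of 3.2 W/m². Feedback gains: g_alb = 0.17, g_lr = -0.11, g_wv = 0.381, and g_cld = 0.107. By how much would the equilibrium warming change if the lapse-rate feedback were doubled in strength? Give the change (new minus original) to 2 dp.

-0.39 °C

Original: g = 0.548, ΔT = 0.91/(1−0.548) = 2.0133 °C.
With doubled lapse-rate: g' = 0.438, ΔT' = 0.91/(1−0.438) = 1.6192 °C.
Change = 1.6192 − 2.0133 = -0.39 °C.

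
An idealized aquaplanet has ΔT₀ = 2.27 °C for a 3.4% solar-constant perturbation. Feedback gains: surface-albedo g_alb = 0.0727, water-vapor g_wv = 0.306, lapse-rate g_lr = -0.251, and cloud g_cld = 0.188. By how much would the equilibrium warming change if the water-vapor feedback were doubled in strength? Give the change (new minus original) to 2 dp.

2.68 °C

Original: g = 0.3157, ΔT = 2.27/(1−0.3157) = 3.3173 °C.
With doubled water-vapor: g' = 0.6217, ΔT' = 2.27/(1−0.6217) = 6.0005 °C.
Change = 6.0005 − 3.3173 = 2.68 °C.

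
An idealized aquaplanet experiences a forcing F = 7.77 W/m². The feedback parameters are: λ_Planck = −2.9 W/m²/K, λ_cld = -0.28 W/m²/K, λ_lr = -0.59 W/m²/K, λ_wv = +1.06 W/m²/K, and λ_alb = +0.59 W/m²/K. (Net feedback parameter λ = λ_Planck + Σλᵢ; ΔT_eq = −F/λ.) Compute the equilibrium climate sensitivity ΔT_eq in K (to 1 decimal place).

Net feedback parameter λ = (−2.9) + (-0.28) + (-0.59) + (+1.06) + (+0.59) = -2.12 W/m²/K.
ΔT = −F/λ = −7.77/(-2.12) = 3.7 K.

3.7 K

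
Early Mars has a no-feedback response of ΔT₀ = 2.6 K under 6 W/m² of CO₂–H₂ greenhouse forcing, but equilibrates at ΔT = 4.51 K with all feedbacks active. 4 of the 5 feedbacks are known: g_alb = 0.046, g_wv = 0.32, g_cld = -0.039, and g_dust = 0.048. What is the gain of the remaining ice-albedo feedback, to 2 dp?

0.05

Amplification A = ΔT/ΔT₀ = 4.51/2.6 = 1.735.
Total gain g = 1 − 1/A = 1 − 1/1.735 = 0.4236.
Known gains sum to 0.046 + 0.32 − 0.039 + 0.048 = 0.375.
g_ice = 0.4236 − 0.375 = 0.05.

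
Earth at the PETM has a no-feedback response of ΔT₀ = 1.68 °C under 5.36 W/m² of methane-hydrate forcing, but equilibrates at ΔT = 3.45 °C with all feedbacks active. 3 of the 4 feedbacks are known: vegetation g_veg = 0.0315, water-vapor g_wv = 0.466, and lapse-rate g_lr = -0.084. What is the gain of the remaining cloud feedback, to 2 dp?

0.10

Amplification A = ΔT/ΔT₀ = 3.45/1.68 = 2.054.
Total gain g = 1 − 1/A = 1 − 1/2.054 = 0.5131.
Known gains sum to 0.0315 + 0.466 − 0.084 = 0.4135.
g_cld = 0.5131 − 0.4135 = 0.10.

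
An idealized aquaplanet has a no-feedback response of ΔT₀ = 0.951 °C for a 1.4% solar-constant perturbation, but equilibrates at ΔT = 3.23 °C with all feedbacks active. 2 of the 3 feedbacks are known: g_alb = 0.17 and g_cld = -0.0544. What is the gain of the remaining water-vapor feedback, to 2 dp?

0.59

Amplification A = ΔT/ΔT₀ = 3.23/0.951 = 3.396.
Total gain g = 1 − 1/A = 1 − 1/3.396 = 0.7055.
Known gains sum to 0.17 − 0.0544 = 0.1156.
g_wv = 0.7055 − 0.1156 = 0.59.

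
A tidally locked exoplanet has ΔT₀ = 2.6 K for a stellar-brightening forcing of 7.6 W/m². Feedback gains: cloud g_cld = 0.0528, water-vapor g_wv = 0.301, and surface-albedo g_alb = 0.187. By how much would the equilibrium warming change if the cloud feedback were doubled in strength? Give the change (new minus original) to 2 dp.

0.74 K

Original: g = 0.5408, ΔT = 2.6/(1−0.5408) = 5.6620 K.
With doubled cloud: g' = 0.5936, ΔT' = 2.6/(1−0.5936) = 6.3976 K.
Change = 6.3976 − 5.6620 = 0.74 K.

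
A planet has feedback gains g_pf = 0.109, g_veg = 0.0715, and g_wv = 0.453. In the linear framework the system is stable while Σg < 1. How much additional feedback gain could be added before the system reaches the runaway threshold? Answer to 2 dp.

0.37

Current total gain = 0.109 + 0.0715 + 0.453 = 0.6335.
Margin to runaway = 1 − 0.6335 = 0.37.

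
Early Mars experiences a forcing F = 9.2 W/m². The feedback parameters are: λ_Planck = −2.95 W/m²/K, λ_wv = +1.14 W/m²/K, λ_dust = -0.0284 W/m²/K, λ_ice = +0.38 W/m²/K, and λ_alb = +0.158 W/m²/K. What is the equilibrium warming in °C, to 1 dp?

7.1 °C

Net feedback parameter λ = (−2.95) + (+1.14) + (-0.0284) + (+0.38) + (+0.158) = -1.3004 W/m²/K.
ΔT = −F/λ = −9.2/(-1.3004) = 7.1 °C.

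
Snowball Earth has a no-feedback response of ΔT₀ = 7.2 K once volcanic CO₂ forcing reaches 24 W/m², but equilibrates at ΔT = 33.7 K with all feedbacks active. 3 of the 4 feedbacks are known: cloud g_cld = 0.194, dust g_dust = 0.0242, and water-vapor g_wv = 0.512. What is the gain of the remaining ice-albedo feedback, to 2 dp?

Amplification A = ΔT/ΔT₀ = 33.7/7.2 = 4.681.
Total gain g = 1 − 1/A = 1 − 1/4.681 = 0.7864.
Known gains sum to 0.194 + 0.0242 + 0.512 = 0.7302.
g_ice = 0.7864 − 0.7302 = 0.06.

0.06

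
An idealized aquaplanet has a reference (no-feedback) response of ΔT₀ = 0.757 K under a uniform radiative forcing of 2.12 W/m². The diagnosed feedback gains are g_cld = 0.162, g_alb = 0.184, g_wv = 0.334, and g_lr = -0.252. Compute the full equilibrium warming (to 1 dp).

1.3 K

Total gain g = 0.162 + 0.184 + 0.334 − 0.252 = 0.428.
Amplification A = 1/(1 − 0.428) = 1.748.
ΔT = 0.757 × 1.748 = 1.3 K.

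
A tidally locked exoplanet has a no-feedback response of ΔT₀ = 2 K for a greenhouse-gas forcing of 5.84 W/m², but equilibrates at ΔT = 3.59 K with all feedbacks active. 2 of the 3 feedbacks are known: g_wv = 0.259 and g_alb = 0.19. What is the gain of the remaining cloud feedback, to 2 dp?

-0.01

Amplification A = ΔT/ΔT₀ = 3.59/2 = 1.795.
Total gain g = 1 − 1/A = 1 − 1/1.795 = 0.4429.
Known gains sum to 0.259 + 0.19 = 0.449.
g_cld = 0.4429 − 0.449 = -0.01.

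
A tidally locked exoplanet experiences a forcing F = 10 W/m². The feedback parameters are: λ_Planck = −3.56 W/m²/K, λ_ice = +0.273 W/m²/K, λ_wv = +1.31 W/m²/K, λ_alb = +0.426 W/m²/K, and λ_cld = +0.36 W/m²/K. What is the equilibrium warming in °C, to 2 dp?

8.40 °C

Net feedback parameter λ = (−3.56) + (+0.273) + (+1.31) + (+0.426) + (+0.36) = -1.191 W/m²/K.
ΔT = −F/λ = −10/(-1.191) = 8.40 °C.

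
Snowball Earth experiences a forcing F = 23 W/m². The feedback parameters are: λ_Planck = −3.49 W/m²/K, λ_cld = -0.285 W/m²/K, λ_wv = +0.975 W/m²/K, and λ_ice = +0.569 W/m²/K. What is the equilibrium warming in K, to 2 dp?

10.31 K

Net feedback parameter λ = (−3.49) + (-0.285) + (+0.975) + (+0.569) = -2.231 W/m²/K.
ΔT = −F/λ = −23/(-2.231) = 10.31 K.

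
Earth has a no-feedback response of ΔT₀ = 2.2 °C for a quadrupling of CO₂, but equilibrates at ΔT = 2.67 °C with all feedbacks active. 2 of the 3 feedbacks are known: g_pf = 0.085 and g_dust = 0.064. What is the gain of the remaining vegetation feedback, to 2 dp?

Amplification A = ΔT/ΔT₀ = 2.67/2.2 = 1.214.
Total gain g = 1 − 1/A = 1 − 1/1.214 = 0.1763.
Known gains sum to 0.085 + 0.064 = 0.149.
g_veg = 0.1763 − 0.149 = 0.03.

0.03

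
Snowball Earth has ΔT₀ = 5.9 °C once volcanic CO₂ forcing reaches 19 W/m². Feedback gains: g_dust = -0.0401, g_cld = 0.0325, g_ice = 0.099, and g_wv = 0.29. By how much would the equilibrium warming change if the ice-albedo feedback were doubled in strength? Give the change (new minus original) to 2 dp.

Original: g = 0.3814, ΔT = 5.9/(1−0.3814) = 9.5377 °C.
With doubled ice-albedo: g' = 0.4804, ΔT' = 5.9/(1−0.4804) = 11.3549 °C.
Change = 11.3549 − 9.5377 = 1.82 °C.

1.82 °C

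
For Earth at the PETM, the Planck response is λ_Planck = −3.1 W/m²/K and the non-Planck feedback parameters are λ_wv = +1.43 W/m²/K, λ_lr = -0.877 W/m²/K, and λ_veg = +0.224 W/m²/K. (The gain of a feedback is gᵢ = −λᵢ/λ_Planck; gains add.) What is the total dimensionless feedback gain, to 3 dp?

0.251

Convert to gains: g_wv = 1.43/3.1 = 0.4613; g_lr = -0.877/3.1 = -0.2829; g_veg = 0.224/3.1 = 0.07226.
Total gain g = 0.25066.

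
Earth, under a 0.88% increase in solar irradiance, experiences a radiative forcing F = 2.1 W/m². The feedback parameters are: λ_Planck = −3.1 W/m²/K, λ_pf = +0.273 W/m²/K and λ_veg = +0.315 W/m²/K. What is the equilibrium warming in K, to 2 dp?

0.84 K

Net feedback parameter λ = (−3.1) + (+0.273) + (+0.315) = -2.512 W/m²/K.
ΔT = −F/λ = −2.1/(-2.512) = 0.84 K.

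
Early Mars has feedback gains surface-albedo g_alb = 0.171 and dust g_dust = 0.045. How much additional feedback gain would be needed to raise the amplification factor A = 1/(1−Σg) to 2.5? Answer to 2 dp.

0.38

Current total gain = 0.216.
Target gain for A = 2.5: g* = 1 − 1/2.5 = 0.6.
Additional gain needed = 0.6 − 0.216 = 0.38.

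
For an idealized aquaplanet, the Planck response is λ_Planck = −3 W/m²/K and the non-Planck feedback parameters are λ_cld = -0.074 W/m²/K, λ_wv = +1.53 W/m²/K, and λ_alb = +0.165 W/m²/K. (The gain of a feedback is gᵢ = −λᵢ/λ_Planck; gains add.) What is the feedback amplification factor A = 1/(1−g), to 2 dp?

Convert to gains: g_cld = -0.074/3 = -0.02467; g_wv = 1.53/3 = 0.51; g_alb = 0.165/3 = 0.055.
Total gain g = 0.54033.
A = 1/(1 − 0.54033) = 2.18.

2.18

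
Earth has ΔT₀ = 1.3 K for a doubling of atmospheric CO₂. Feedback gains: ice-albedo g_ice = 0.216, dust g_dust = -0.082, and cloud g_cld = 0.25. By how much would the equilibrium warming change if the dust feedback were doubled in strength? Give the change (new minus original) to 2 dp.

Original: g = 0.384, ΔT = 1.3/(1−0.384) = 2.1104 K.
With doubled dust: g' = 0.302, ΔT' = 1.3/(1−0.302) = 1.8625 K.
Change = 1.8625 − 2.1104 = -0.25 K.

-0.25 K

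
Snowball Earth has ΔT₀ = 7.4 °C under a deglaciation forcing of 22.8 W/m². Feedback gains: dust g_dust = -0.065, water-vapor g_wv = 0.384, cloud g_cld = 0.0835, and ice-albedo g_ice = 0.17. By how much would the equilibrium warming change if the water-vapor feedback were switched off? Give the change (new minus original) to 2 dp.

Original: g = 0.5725, ΔT = 7.4/(1−0.5725) = 17.3099 °C.
Without water-vapor: g' = 0.1885, ΔT' = 7.4/(1−0.1885) = 9.1189 °C.
Change = 9.1189 − 17.3099 = -8.19 °C.

-8.19 °C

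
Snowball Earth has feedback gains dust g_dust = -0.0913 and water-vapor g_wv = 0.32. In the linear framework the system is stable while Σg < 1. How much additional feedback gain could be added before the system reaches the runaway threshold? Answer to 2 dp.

0.77

Current total gain = -0.0913 + 0.32 = 0.2287.
Margin to runaway = 1 − 0.2287 = 0.77.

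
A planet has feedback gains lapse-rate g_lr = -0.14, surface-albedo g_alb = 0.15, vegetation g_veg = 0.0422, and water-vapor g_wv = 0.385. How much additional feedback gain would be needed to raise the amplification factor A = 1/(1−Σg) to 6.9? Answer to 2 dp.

Current total gain = 0.4372.
Target gain for A = 6.9: g* = 1 − 1/6.9 = 0.8551.
Additional gain needed = 0.8551 − 0.4372 = 0.42.

0.42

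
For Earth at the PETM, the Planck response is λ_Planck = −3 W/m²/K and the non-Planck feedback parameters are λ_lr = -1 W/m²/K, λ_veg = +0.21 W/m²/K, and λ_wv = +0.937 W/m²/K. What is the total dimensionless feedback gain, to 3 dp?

0.049

Convert to gains: g_lr = -1/3 = -0.3333; g_veg = 0.21/3 = 0.07; g_wv = 0.937/3 = 0.3123.
Total gain g = 0.049.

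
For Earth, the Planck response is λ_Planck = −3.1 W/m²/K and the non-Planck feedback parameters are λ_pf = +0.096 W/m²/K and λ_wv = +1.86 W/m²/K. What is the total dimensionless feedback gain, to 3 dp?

0.631

Convert to gains: g_pf = 0.096/3.1 = 0.03097; g_wv = 1.86/3.1 = 0.6.
Total gain g = 0.63097.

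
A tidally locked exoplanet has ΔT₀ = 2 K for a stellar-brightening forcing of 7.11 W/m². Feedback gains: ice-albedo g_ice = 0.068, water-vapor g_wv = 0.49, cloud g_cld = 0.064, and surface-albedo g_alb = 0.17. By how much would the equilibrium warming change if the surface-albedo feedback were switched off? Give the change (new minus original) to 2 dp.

Original: g = 0.792, ΔT = 2/(1−0.792) = 9.6154 K.
Without surface-albedo: g' = 0.622, ΔT' = 2/(1−0.622) = 5.2910 K.
Change = 5.2910 − 9.6154 = -4.32 K.

-4.32 K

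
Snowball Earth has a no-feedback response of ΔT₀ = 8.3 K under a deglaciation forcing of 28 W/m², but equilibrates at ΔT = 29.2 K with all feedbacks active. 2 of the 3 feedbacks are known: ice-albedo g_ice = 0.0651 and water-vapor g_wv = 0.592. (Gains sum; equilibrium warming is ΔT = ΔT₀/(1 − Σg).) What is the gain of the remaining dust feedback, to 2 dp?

Amplification A = ΔT/ΔT₀ = 29.2/8.3 = 3.518.
Total gain g = 1 − 1/A = 1 − 1/3.518 = 0.7157.
Known gains sum to 0.0651 + 0.592 = 0.6571.
g_dust = 0.7157 − 0.6571 = 0.06.

0.06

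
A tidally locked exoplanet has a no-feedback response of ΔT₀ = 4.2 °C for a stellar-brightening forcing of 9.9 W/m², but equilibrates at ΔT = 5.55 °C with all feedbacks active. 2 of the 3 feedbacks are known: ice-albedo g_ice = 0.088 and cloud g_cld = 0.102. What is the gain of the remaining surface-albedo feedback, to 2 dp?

Amplification A = ΔT/ΔT₀ = 5.55/4.2 = 1.321.
Total gain g = 1 − 1/A = 1 − 1/1.321 = 0.243.
Known gains sum to 0.088 + 0.102 = 0.19.
g_alb = 0.243 − 0.19 = 0.05.

0.05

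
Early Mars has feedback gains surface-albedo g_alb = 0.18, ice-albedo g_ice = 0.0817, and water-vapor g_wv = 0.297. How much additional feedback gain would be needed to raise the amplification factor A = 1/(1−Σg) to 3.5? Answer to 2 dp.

Current total gain = 0.5587.
Target gain for A = 3.5: g* = 1 − 1/3.5 = 0.7143.
Additional gain needed = 0.7143 − 0.5587 = 0.16.

0.16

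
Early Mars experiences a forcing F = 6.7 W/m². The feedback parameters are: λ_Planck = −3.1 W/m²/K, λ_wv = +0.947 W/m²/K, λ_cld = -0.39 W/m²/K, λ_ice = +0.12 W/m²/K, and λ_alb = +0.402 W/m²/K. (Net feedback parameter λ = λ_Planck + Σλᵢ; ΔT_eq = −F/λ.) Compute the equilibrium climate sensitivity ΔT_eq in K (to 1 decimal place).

3.3 K

Net feedback parameter λ = (−3.1) + (+0.947) + (-0.39) + (+0.12) + (+0.402) = -2.021 W/m²/K.
ΔT = −F/λ = −6.7/(-2.021) = 3.3 K.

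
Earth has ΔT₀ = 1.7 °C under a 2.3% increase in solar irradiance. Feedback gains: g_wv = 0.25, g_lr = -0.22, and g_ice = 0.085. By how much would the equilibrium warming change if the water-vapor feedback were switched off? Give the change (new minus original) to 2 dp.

-0.42 °C

Original: g = 0.115, ΔT = 1.7/(1−0.115) = 1.9209 °C.
Without water-vapor: g' = -0.135, ΔT' = 1.7/(1+0.135) = 1.4978 °C.
Change = 1.4978 − 1.9209 = -0.42 °C.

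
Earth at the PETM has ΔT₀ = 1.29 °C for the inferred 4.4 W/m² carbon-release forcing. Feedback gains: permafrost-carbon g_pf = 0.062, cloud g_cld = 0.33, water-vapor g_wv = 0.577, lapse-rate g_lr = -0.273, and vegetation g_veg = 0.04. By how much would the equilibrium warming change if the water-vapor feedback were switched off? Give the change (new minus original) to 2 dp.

-3.35 °C

Original: g = 0.736, ΔT = 1.29/(1−0.736) = 4.8864 °C.
Without water-vapor: g' = 0.159, ΔT' = 1.29/(1−0.159) = 1.5339 °C.
Change = 1.5339 − 4.8864 = -3.35 °C.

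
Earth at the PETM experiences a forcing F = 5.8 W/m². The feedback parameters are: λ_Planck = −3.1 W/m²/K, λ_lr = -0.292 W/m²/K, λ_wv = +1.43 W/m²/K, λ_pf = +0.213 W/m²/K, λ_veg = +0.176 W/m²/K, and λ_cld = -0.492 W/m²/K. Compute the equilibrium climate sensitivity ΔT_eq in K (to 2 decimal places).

Net feedback parameter λ = (−3.1) + (-0.292) + (+1.43) + (+0.213) + (+0.176) + (-0.492) = -2.065 W/m²/K.
ΔT = −F/λ = −5.8/(-2.065) = 2.81 K.

2.81 K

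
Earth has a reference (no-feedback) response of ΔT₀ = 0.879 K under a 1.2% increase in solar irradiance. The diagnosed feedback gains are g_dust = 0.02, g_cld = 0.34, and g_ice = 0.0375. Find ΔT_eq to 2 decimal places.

Total gain g = 0.02 + 0.34 + 0.0375 = 0.3975.
Amplification A = 1/(1 − 0.3975) = 1.66.
ΔT = 0.879 × 1.66 = 1.46 K.

1.46 K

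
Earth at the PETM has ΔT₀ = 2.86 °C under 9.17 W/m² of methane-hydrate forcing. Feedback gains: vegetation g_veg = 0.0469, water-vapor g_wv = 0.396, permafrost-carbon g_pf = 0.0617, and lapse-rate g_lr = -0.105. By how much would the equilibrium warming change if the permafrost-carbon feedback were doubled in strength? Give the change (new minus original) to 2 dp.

0.55 °C

Original: g = 0.3996, ΔT = 2.86/(1−0.3996) = 4.7635 °C.
With doubled permafrost-carbon: g' = 0.4613, ΔT' = 2.86/(1−0.4613) = 5.3091 °C.
Change = 5.3091 − 4.7635 = 0.55 °C.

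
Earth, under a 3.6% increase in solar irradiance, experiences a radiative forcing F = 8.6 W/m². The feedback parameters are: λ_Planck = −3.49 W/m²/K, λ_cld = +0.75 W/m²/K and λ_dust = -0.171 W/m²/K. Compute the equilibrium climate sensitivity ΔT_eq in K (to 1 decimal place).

Net feedback parameter λ = (−3.49) + (+0.75) + (-0.171) = -2.911 W/m²/K.
ΔT = −F/λ = −8.6/(-2.911) = 3.0 K.

3.0 K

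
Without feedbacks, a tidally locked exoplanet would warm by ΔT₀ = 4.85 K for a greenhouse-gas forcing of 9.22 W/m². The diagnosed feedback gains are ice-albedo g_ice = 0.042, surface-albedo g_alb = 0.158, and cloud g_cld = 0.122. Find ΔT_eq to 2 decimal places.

Total gain g = 0.042 + 0.158 + 0.122 = 0.322.
Amplification A = 1/(1 − 0.322) = 1.475.
ΔT = 4.85 × 1.475 = 7.15 K.

7.15 K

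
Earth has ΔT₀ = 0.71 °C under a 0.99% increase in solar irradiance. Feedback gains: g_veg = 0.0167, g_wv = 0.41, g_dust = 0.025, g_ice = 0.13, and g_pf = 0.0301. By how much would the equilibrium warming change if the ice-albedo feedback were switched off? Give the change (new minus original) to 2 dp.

-0.46 °C

Original: g = 0.6118, ΔT = 0.71/(1−0.6118) = 1.8290 °C.
Without ice-albedo: g' = 0.4818, ΔT' = 0.71/(1−0.4818) = 1.3701 °C.
Change = 1.3701 − 1.8290 = -0.46 °C.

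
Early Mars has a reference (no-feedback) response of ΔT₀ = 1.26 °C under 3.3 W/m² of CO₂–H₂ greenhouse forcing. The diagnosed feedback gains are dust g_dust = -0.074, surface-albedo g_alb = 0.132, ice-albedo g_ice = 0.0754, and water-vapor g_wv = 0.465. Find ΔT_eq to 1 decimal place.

3.1 °C

Total gain g = -0.074 + 0.132 + 0.0754 + 0.465 = 0.5984.
Amplification A = 1/(1 − 0.5984) = 2.49.
ΔT = 1.26 × 2.49 = 3.1 °C.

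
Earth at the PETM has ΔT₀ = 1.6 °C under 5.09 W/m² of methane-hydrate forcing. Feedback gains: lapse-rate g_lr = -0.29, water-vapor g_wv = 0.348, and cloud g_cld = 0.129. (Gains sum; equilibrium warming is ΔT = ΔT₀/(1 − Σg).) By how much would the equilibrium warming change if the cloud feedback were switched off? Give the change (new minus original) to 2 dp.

Original: g = 0.187, ΔT = 1.6/(1−0.187) = 1.9680 °C.
Without cloud: g' = 0.058, ΔT' = 1.6/(1−0.058) = 1.6985 °C.
Change = 1.6985 − 1.9680 = -0.27 °C.

-0.27 °C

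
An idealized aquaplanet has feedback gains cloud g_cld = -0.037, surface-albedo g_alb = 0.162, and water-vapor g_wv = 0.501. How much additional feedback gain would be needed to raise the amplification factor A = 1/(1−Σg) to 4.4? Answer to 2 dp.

Current total gain = 0.626.
Target gain for A = 4.4: g* = 1 − 1/4.4 = 0.7727.
Additional gain needed = 0.7727 − 0.626 = 0.15.

0.15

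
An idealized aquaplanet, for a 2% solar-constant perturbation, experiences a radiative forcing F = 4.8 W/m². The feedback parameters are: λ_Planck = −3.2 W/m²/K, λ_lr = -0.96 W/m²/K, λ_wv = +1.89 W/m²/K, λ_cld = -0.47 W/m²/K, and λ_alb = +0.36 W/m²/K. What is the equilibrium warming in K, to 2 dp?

Net feedback parameter λ = (−3.2) + (-0.96) + (+1.89) + (-0.47) + (+0.36) = -2.38 W/m²/K.
ΔT = −F/λ = −4.8/(-2.38) = 2.02 K.

2.02 K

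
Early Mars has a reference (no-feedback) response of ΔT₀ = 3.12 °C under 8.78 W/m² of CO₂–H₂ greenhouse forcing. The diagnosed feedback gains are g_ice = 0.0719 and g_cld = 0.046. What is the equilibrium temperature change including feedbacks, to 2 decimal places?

Total gain g = 0.0719 + 0.046 = 0.1179.
Amplification A = 1/(1 − 0.1179) = 1.134.
ΔT = 3.12 × 1.134 = 3.54 °C.

3.54 °C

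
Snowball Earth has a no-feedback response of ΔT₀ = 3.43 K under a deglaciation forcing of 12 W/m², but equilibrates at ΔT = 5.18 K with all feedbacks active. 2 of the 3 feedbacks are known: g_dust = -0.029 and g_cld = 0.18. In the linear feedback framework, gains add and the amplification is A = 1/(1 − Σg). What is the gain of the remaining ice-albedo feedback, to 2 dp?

Amplification A = ΔT/ΔT₀ = 5.18/3.43 = 1.51.
Total gain g = 1 − 1/A = 1 − 1/1.51 = 0.3377.
Known gains sum to -0.029 + 0.18 = 0.151.
g_ice = 0.3377 − 0.151 = 0.19.

0.19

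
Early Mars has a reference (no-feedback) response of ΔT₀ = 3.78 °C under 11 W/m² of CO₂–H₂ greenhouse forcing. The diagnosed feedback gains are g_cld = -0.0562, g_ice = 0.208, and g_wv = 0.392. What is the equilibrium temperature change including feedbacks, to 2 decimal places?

Total gain g = -0.0562 + 0.208 + 0.392 = 0.5438.
Amplification A = 1/(1 − 0.5438) = 2.192.
ΔT = 3.78 × 2.192 = 8.29 °C.

8.29 °C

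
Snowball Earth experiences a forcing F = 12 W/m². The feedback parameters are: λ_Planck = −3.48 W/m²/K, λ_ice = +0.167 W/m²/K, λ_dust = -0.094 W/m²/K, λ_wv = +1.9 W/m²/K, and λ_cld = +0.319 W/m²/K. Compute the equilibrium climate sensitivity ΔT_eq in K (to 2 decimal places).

10.10 K

Net feedback parameter λ = (−3.48) + (+0.167) + (-0.094) + (+1.9) + (+0.319) = -1.188 W/m²/K.
ΔT = −F/λ = −12/(-1.188) = 10.10 K.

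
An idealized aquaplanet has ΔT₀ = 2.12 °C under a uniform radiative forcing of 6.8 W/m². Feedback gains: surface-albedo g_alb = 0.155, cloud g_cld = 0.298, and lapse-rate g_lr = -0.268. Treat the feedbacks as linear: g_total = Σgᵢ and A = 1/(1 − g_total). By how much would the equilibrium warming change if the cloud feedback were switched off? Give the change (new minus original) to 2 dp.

-0.70 °C

Original: g = 0.185, ΔT = 2.12/(1−0.185) = 2.6012 °C.
Without cloud: g' = -0.113, ΔT' = 2.12/(1+0.113) = 1.9048 °C.
Change = 1.9048 − 2.6012 = -0.70 °C.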